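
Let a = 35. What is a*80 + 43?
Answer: 2843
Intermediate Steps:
a*80 + 43 = 35*80 + 43 = 2800 + 43 = 2843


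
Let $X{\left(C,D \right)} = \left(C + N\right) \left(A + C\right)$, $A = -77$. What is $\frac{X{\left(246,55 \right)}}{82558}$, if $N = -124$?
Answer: $\frac{10309}{41279} \approx 0.24974$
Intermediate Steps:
$X{\left(C,D \right)} = \left(-124 + C\right) \left(-77 + C\right)$ ($X{\left(C,D \right)} = \left(C - 124\right) \left(-77 + C\right) = \left(-124 + C\right) \left(-77 + C\right)$)
$\frac{X{\left(246,55 \right)}}{82558} = \frac{9548 + 246^{2} - 49446}{82558} = \left(9548 + 60516 - 49446\right) \frac{1}{82558} = 20618 \cdot \frac{1}{82558} = \frac{10309}{41279}$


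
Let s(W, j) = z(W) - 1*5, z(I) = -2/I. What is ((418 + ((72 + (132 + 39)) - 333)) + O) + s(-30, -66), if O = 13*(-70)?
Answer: -8804/15 ≈ -586.93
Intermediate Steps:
O = -910
s(W, j) = -5 - 2/W (s(W, j) = -2/W - 1*5 = -2/W - 5 = -5 - 2/W)
((418 + ((72 + (132 + 39)) - 333)) + O) + s(-30, -66) = ((418 + ((72 + (132 + 39)) - 333)) - 910) + (-5 - 2/(-30)) = ((418 + ((72 + 171) - 333)) - 910) + (-5 - 2*(-1/30)) = ((418 + (243 - 333)) - 910) + (-5 + 1/15) = ((418 - 90) - 910) - 74/15 = (328 - 910) - 74/15 = -582 - 74/15 = -8804/15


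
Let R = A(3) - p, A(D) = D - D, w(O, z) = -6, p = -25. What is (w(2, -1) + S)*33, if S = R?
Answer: 627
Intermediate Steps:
A(D) = 0
R = 25 (R = 0 - 1*(-25) = 0 + 25 = 25)
S = 25
(w(2, -1) + S)*33 = (-6 + 25)*33 = 19*33 = 627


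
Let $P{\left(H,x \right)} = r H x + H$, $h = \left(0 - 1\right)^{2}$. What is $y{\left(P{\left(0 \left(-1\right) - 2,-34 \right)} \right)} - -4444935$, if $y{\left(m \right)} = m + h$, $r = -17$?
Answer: $4443778$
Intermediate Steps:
$h = 1$ ($h = \left(-1\right)^{2} = 1$)
$P{\left(H,x \right)} = H - 17 H x$ ($P{\left(H,x \right)} = - 17 H x + H = H - 17 H x$)
$y{\left(m \right)} = 1 + m$ ($y{\left(m \right)} = m + 1 = 1 + m$)
$y{\left(P{\left(0 \left(-1\right) - 2,-34 \right)} \right)} - -4444935 = \left(1 + \left(0 \left(-1\right) - 2\right) \left(1 - -578\right)\right) - -4444935 = \left(1 + \left(0 - 2\right) \left(1 + 578\right)\right) + 4444935 = \left(1 - 1158\right) + 4444935 = -1157 + 4444935 = 4443778$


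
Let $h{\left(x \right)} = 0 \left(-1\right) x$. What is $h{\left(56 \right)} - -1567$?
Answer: $1567$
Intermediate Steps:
$h{\left(x \right)} = 0$ ($h{\left(x \right)} = 0 x = 0$)
$h{\left(56 \right)} - -1567 = 0 - -1567 = 0 + \left(-21525 + 23092\right) = 0 + 1567 = 1567$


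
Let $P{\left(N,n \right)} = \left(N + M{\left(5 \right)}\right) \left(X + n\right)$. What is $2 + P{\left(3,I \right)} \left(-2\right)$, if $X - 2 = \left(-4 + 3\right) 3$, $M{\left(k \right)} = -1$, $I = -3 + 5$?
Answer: $-2$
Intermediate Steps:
$I = 2$
$X = -1$ ($X = 2 + \left(-4 + 3\right) 3 = 2 - 3 = -1$)
$P{\left(N,n \right)} = \left(-1 + N\right) \left(-1 + n\right)$ ($P{\left(N,n \right)} = \left(N - 1\right) \left(-1 + n\right) = \left(-1 + N\right) \left(-1 + n\right)$)
$2 + P{\left(3,I \right)} \left(-2\right) = 2 + \left(1 - 3 - 2 + 3 \cdot 2\right) \left(-2\right) = 2 + \left(1 - 3 - 2 + 6\right) \left(-2\right) = 2 + 2 \left(-2\right) = 2 - 4 = -2$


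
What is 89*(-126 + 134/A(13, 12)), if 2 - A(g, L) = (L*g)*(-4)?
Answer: -3504019/313 ≈ -11195.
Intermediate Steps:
A(g, L) = 2 + 4*L*g (A(g, L) = 2 - L*g*(-4) = 2 - (-4)*L*g = 2 + 4*L*g)
89*(-126 + 134/A(13, 12)) = 89*(-126 + 134/(2 + 4*12*13)) = 89*(-126 + 134/(2 + 624)) = 89*(-126 + 134/626) = 89*(-126 + 134*(1/626)) = 89*(-126 + 67/313) = 89*(-39371/313) = -3504019/313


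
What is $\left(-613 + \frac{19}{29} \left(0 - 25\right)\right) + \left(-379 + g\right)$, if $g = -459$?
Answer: $- \frac{42554}{29} \approx -1467.4$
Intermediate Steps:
$\left(-613 + \frac{19}{29} \left(0 - 25\right)\right) + \left(-379 + g\right) = \left(-613 + \frac{19}{29} \left(0 - 25\right)\right) - 838 = \left(-613 + 19 \cdot \frac{1}{29} \left(-25\right)\right) - 838 = \left(-613 + \frac{19}{29} \left(-25\right)\right) - 838 = \left(-613 - \frac{475}{29}\right) - 838 = - \frac{18252}{29} - 838 = - \frac{42554}{29}$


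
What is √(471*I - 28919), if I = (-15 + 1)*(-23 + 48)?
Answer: I*√193769 ≈ 440.19*I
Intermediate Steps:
I = -350 (I = -14*25 = -350)
√(471*I - 28919) = √(471*(-350) - 28919) = √(-164850 - 28919) = √(-193769) = I*√193769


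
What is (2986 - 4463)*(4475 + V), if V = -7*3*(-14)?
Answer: -7043813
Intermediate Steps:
V = 294 (V = -21*(-14) = 294)
(2986 - 4463)*(4475 + V) = (2986 - 4463)*(4475 + 294) = -1477*4769 = -7043813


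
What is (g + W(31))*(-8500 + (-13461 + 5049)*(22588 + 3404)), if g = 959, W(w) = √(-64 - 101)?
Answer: -209688422636 - 218653204*I*√165 ≈ -2.0969e+11 - 2.8087e+9*I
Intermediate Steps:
W(w) = I*√165 (W(w) = √(-165) = I*√165)
(g + W(31))*(-8500 + (-13461 + 5049)*(22588 + 3404)) = (959 + I*√165)*(-8500 + (-13461 + 5049)*(22588 + 3404)) = (959 + I*√165)*(-8500 - 8412*25992) = (959 + I*√165)*(-8500 - 218644704) = (959 + I*√165)*(-218653204) = -209688422636 - 218653204*I*√165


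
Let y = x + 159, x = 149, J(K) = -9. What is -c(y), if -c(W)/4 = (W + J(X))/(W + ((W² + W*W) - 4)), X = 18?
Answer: 299/47508 ≈ 0.0062937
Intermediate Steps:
y = 308 (y = 149 + 159 = 308)
c(W) = -4*(-9 + W)/(-4 + W + 2*W²) (c(W) = -4*(W - 9)/(W + ((W² + W*W) - 4)) = -4*(-9 + W)/(W + ((W² + W²) - 4)) = -4*(-9 + W)/(W + (2*W² - 4)) = -4*(-9 + W)/(W + (-4 + 2*W²)) = -4*(-9 + W)/(-4 + W + 2*W²))
-c(y) = -4*(9 - 1*308)/(-4 + 308 + 2*308²) = -4*(9 - 308)/(-4 + 308 + 2*94864) = -4*(-299)/(-4 + 308 + 189728) = -4*(-299)/190032 = -1*(-299/47508) = 299/47508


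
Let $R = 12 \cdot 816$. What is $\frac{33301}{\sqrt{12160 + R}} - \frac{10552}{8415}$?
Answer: $- \frac{10552}{8415} + \frac{33301 \sqrt{7}}{392} \approx 223.51$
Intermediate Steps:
$R = 9792$
$\frac{33301}{\sqrt{12160 + R}} - \frac{10552}{8415} = \frac{33301}{\sqrt{12160 + 9792}} - \frac{10552}{8415} = \frac{33301}{\sqrt{21952}} - \frac{10552}{8415} = \frac{33301}{56 \sqrt{7}} - \frac{10552}{8415} = 33301 \frac{\sqrt{7}}{392} - \frac{10552}{8415} = \frac{33301 \sqrt{7}}{392} - \frac{10552}{8415} = - \frac{10552}{8415} + \frac{33301 \sqrt{7}}{392}$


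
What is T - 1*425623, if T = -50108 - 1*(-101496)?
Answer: -374235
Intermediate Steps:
T = 51388 (T = -50108 + 101496 = 51388)
T - 1*425623 = 51388 - 1*425623 = 51388 - 425623 = -374235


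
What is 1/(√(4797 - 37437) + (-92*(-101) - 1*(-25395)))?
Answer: 34687/1203220609 - 8*I*√510/1203220609 ≈ 2.8828e-5 - 1.5015e-7*I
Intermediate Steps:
1/(√(4797 - 37437) + (-92*(-101) - 1*(-25395))) = 1/(√(-32640) + (9292 + 25395)) = 1/(8*I*√510 + 34687) = 1/(34687 + 8*I*√510)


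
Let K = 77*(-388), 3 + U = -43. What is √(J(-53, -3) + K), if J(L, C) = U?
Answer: I*√29922 ≈ 172.98*I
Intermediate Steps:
U = -46 (U = -3 - 43 = -46)
J(L, C) = -46
K = -29876
√(J(-53, -3) + K) = √(-46 - 29876) = √(-29922) = I*√29922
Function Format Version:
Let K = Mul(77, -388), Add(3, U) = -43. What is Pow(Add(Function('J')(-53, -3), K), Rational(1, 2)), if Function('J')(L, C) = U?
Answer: Mul(I, Pow(29922, Rational(1, 2))) ≈ Mul(172.98, I)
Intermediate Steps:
U = -46 (U = Add(-3, -43) = -46)
Function('J')(L, C) = -46
K = -29876
Pow(Add(Function('J')(-53, -3), K), Rational(1, 2)) = Pow(Add(-46, -29876), Rational(1, 2)) = Pow(-29922, Rational(1, 2)) = Mul(I, Pow(29922, Rational(1, 2)))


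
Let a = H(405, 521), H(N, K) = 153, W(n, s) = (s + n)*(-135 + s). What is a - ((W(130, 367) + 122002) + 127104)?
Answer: -364257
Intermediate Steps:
W(n, s) = (-135 + s)*(n + s) (W(n, s) = (n + s)*(-135 + s) = (-135 + s)*(n + s))
a = 153
a - ((W(130, 367) + 122002) + 127104) = 153 - (((367**2 - 135*130 - 135*367 + 130*367) + 122002) + 127104) = 153 - (((134689 - 17550 - 49545 + 47710) + 122002) + 127104) = 153 - ((115304 + 122002) + 127104) = 153 - (237306 + 127104) = 153 - 1*364410 = 153 - 364410 = -364257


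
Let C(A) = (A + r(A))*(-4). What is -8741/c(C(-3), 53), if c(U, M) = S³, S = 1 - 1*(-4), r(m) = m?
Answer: -8741/125 ≈ -69.928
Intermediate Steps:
S = 5 (S = 1 + 4 = 5)
C(A) = -8*A (C(A) = (A + A)*(-4) = (2*A)*(-4) = -8*A)
c(U, M) = 125 (c(U, M) = 5³ = 125)
-8741/c(C(-3), 53) = -8741/125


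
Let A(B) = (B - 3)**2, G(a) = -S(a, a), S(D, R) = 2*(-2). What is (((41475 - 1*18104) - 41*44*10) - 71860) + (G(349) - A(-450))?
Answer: -271734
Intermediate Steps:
S(D, R) = -4
G(a) = 4 (G(a) = -1*(-4) = 4)
A(B) = (-3 + B)**2
(((41475 - 1*18104) - 41*44*10) - 71860) + (G(349) - A(-450)) = (((41475 - 1*18104) - 41*44*10) - 71860) + (4 - (-3 - 450)**2) = (((41475 - 18104) - 1804*10) - 71860) + (4 - 1*(-453)**2) = ((23371 - 18040) - 71860) + (4 - 1*205209) = (5331 - 71860) + (4 - 205209) = -66529 - 205205 = -271734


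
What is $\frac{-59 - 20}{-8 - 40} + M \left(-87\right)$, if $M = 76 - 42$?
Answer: $- \frac{141905}{48} \approx -2956.4$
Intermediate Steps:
$M = 34$
$\frac{-59 - 20}{-8 - 40} + M \left(-87\right) = \frac{-59 - 20}{-8 - 40} + 34 \left(-87\right) = - \frac{79}{-48} - 2958 = \left(-79\right) \left(- \frac{1}{48}\right) - 2958 = \frac{79}{48} - 2958 = - \frac{141905}{48}$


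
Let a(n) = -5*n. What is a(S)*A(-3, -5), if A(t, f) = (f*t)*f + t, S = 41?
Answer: 15990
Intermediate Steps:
A(t, f) = t + t*f**2 (A(t, f) = t*f**2 + t = t + t*f**2)
a(S)*A(-3, -5) = (-5*41)*(-3*(1 + (-5)**2)) = -(-615)*(1 + 25) = -(-615)*26 = -205*(-78) = 15990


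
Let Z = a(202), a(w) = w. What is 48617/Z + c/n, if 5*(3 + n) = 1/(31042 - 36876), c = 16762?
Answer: -94512880793/17677222 ≈ -5346.6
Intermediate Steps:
Z = 202
n = -87511/29170 (n = -3 + 1/(5*(31042 - 36876)) = -3 + (1/5)/(-5834) = -3 + (1/5)*(-1/5834) = -3 - 1/29170 = -87511/29170 ≈ -3.0000)
48617/Z + c/n = 48617/202 + 16762/(-87511/29170) = 48617*(1/202) + 16762*(-29170/87511) = 48617/202 - 488947540/87511 = -94512880793/17677222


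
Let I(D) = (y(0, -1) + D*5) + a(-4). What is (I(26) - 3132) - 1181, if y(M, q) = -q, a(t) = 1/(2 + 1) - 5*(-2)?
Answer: -12515/3 ≈ -4171.7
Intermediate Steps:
a(t) = 31/3 (a(t) = 1/3 + 10 = 31/3)
I(D) = 34/3 + 5*D (I(D) = (-1*(-1) + D*5) + 31/3 = (1 + 5*D) + 31/3 = 34/3 + 5*D)
(I(26) - 3132) - 1181 = ((34/3 + 5*26) - 3132) - 1181 = ((34/3 + 130) - 3132) - 1181 = (424/3 - 3132) - 1181 = -8972/3 - 1181 = -12515/3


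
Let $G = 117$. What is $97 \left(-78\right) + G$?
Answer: $-7449$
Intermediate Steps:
$97 \left(-78\right) + G = 97 \left(-78\right) + 117 = -7566 + 117 = -7449$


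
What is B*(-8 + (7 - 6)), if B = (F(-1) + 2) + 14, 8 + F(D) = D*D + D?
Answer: -56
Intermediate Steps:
F(D) = -8 + D + D² (F(D) = -8 + (D*D + D) = -8 + (D² + D) = -8 + (D + D²) = -8 + D + D²)
B = 8 (B = ((-8 - 1 + (-1)²) + 2) + 14 = ((-8 - 1 + 1) + 2) + 14 = (-8 + 2) + 14 = -6 + 14 = 8)
B*(-8 + (7 - 6)) = 8*(-8 + (7 - 6)) = 8*(-8 + 1) = 8*(-7) = -56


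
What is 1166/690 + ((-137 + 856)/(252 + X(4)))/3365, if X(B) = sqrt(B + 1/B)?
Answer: 99708801529/58974757815 - 1438*sqrt(17)/854706635 ≈ 1.6907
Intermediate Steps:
1166/690 + ((-137 + 856)/(252 + X(4)))/3365 = 1166/690 + ((-137 + 856)/(252 + sqrt(4 + 1/4)))/3365 = 1166*(1/690) + (719/(252 + sqrt(4 + 1/4)))*(1/3365) = 583/345 + (719/(252 + sqrt(17/4)))*(1/3365) = 583/345 + (719/(252 + sqrt(17)/2))*(1/3365) = 583/345 + 719/(3365*(252 + sqrt(17)/2))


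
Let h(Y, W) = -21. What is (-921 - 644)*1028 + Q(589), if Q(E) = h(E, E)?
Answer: -1608841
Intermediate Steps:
Q(E) = -21
(-921 - 644)*1028 + Q(589) = (-921 - 644)*1028 - 21 = -1565*1028 - 21 = -1608820 - 21 = -1608841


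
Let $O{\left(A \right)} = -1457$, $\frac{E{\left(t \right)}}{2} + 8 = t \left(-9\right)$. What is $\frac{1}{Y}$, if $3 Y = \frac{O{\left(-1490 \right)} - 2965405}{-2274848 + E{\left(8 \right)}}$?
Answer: $\frac{1137504}{494477} \approx 2.3004$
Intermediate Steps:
$E{\left(t \right)} = -16 - 18 t$ ($E{\left(t \right)} = -16 + 2 t \left(-9\right) = -16 + 2 \left(- 9 t\right) = -16 - 18 t$)
$Y = \frac{494477}{1137504}$ ($Y = \frac{\left(-1457 - 2965405\right) \frac{1}{-2274848 - 160}}{3} = \frac{\left(-2966862\right) \frac{1}{-2274848 - 160}}{3} = \frac{\left(-2966862\right) \frac{1}{-2275008}}{3} = \frac{\left(-2966862\right) \left(- \frac{1}{2275008}\right)}{3} = \frac{1}{3} \cdot \frac{494477}{379168} = \frac{494477}{1137504} \approx 0.4347$)
$\frac{1}{Y} = \frac{1}{\frac{494477}{1137504}} = \frac{1137504}{494477}$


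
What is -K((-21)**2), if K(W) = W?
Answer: -441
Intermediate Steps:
-K((-21)**2) = -1*(-21)**2 = -1*441 = -441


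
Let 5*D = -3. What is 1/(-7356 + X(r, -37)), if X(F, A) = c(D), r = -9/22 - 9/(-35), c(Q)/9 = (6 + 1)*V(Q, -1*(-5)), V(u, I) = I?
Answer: -1/7041 ≈ -0.00014203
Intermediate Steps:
D = -⅗ (D = (⅕)*(-3) = -⅗ ≈ -0.60000)
c(Q) = 315 (c(Q) = 9*((6 + 1)*(-1*(-5))) = 9*(7*5) = 9*35 = 315)
r = -117/770 (r = -9*1/22 - 9*(-1/35) = -9/22 + 9/35 = -117/770 ≈ -0.15195)
X(F, A) = 315
1/(-7356 + X(r, -37)) = 1/(-7356 + 315) = 1/(-7041) = -1/7041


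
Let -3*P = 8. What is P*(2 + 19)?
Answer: -56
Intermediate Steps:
P = -8/3 (P = -⅓*8 = -8/3 ≈ -2.6667)
P*(2 + 19) = -8*(2 + 19)/3 = -8/3*21 = -56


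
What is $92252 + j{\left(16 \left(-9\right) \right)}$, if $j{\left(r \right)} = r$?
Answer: $92108$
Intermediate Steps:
$92252 + j{\left(16 \left(-9\right) \right)} = 92252 + 16 \left(-9\right) = 92252 - 144 = 92108$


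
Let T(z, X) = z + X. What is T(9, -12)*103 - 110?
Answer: -419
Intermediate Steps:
T(z, X) = X + z
T(9, -12)*103 - 110 = (-12 + 9)*103 - 110 = -3*103 - 110 = -309 - 110 = -419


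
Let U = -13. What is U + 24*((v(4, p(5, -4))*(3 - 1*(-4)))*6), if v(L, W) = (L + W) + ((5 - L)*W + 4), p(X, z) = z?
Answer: -13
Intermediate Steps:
v(L, W) = 4 + L + W + W*(5 - L) (v(L, W) = (L + W) + (W*(5 - L) + 4) = (L + W) + (4 + W*(5 - L)) = 4 + L + W + W*(5 - L))
U + 24*((v(4, p(5, -4))*(3 - 1*(-4)))*6) = -13 + 24*(((4 + 4 + 6*(-4) - 1*4*(-4))*(3 - 1*(-4)))*6) = -13 + 24*(((4 + 4 - 24 + 16)*(3 + 4))*6) = -13 + 24*((0*7)*6) = -13 + 24*(0*6) = -13 + 24*0 = -13 + 0 = -13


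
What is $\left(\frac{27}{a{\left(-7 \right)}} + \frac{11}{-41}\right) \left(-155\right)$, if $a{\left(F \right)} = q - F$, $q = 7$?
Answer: $- \frac{147715}{574} \approx -257.34$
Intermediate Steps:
$a{\left(F \right)} = 7 - F$
$\left(\frac{27}{a{\left(-7 \right)}} + \frac{11}{-41}\right) \left(-155\right) = \left(\frac{27}{7 - -7} + \frac{11}{-41}\right) \left(-155\right) = \left(\frac{27}{7 + 7} + 11 \left(- \frac{1}{41}\right)\right) \left(-155\right) = \left(\frac{27}{14} - \frac{11}{41}\right) \left(-155\right) = \frac{953}{574} \left(-155\right) = - \frac{147715}{574}$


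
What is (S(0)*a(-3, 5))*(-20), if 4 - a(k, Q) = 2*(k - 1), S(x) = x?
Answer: 0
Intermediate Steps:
a(k, Q) = 6 - 2*k (a(k, Q) = 4 - 2*(k - 1) = 4 - 2*(-1 + k) = 4 - (-2 + 2*k) = 4 + (2 - 2*k) = 6 - 2*k)
(S(0)*a(-3, 5))*(-20) = (0*(6 - 2*(-3)))*(-20) = (0*(6 + 6))*(-20) = (0*12)*(-20) = 0*(-20) = 0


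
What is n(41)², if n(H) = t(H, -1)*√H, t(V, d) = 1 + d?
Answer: 0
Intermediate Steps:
n(H) = 0 (n(H) = (1 - 1)*√H = 0*√H = 0)
n(41)² = 0² = 0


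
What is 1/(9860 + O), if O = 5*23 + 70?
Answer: 1/10045 ≈ 9.9552e-5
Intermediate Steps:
O = 185 (O = 115 + 70 = 185)
1/(9860 + O) = 1/(9860 + 185) = 1/10045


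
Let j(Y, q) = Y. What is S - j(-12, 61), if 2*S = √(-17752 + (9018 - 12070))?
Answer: 12 + I*√5201 ≈ 12.0 + 72.118*I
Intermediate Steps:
S = I*√5201 (S = √(-17752 + (9018 - 12070))/2 = √(-17752 - 3052)/2 = √(-20804)/2 = (2*I*√5201)/2 = I*√5201 ≈ 72.118*I)
S - j(-12, 61) = I*√5201 - 1*(-12) = I*√5201 + 12 = 12 + I*√5201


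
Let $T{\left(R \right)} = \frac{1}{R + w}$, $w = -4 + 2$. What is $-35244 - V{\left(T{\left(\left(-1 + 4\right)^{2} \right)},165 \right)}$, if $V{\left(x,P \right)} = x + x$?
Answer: $- \frac{246710}{7} \approx -35244.0$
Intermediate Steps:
$w = -2$
$T{\left(R \right)} = \frac{1}{-2 + R}$ ($T{\left(R \right)} = \frac{1}{R - 2} = \frac{1}{-2 + R}$)
$V{\left(x,P \right)} = 2 x$
$-35244 - V{\left(T{\left(\left(-1 + 4\right)^{2} \right)},165 \right)} = -35244 - \frac{2}{-2 + \left(-1 + 4\right)^{2}} = -35244 - \frac{2}{-2 + 3^{2}} = -35244 - \frac{2}{-2 + 9} = -35244 - \frac{2}{7} = - \frac{246710}{7}$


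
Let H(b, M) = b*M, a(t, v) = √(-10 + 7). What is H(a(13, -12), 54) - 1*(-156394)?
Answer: 156394 + 54*I*√3 ≈ 1.5639e+5 + 93.531*I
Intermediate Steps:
a(t, v) = I*√3 (a(t, v) = √(-3) = I*√3)
H(b, M) = M*b
H(a(13, -12), 54) - 1*(-156394) = 54*(I*√3) - 1*(-156394) = 54*I*√3 + 156394 = 156394 + 54*I*√3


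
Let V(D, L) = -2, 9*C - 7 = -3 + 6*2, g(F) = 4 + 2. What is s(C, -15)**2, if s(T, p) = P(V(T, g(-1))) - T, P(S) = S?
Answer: 1156/81 ≈ 14.272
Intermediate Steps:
g(F) = 6
C = 16/9 (C = 7/9 + (-3 + 6*2)/9 = 7/9 + (-3 + 12)/9 = 7/9 + (1/9)*9 = 7/9 + 1 = 16/9 ≈ 1.7778)
s(T, p) = -2 - T
s(C, -15)**2 = (-2 - 1*16/9)**2 = (-2 - 16/9)**2 = (-34/9)**2 = 1156/81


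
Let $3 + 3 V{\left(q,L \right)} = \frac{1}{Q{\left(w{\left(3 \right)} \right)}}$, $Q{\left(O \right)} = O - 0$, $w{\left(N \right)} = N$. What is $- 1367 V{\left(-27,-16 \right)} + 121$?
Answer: $\frac{12025}{9} \approx 1336.1$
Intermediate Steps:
$Q{\left(O \right)} = O$ ($Q{\left(O \right)} = O + 0 = O$)
$V{\left(q,L \right)} = - \frac{8}{9}$ ($V{\left(q,L \right)} = -1 + \frac{1}{3 \cdot 3} = -1 + \frac{1}{3} \cdot \frac{1}{3} = -1 + \frac{1}{9} = - \frac{8}{9}$)
$- 1367 V{\left(-27,-16 \right)} + 121 = \left(-1367\right) \left(- \frac{8}{9}\right) + 121 = \frac{10936}{9} + 121 = \frac{12025}{9}$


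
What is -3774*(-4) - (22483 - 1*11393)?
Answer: 4006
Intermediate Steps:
-3774*(-4) - (22483 - 1*11393) = 15096 - (22483 - 11393) = 15096 - 1*11090 = 15096 - 11090 = 4006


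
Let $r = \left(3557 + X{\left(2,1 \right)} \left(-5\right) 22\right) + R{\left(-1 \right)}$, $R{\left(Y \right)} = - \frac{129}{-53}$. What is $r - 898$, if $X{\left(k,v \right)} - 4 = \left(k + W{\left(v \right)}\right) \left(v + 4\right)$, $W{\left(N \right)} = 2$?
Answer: $\frac{1136}{53} \approx 21.434$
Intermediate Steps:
$X{\left(k,v \right)} = 4 + \left(2 + k\right) \left(4 + v\right)$ ($X{\left(k,v \right)} = 4 + \left(k + 2\right) \left(v + 4\right) = 4 + \left(2 + k\right) \left(4 + v\right)$)
$R{\left(Y \right)} = \frac{129}{53}$ ($R{\left(Y \right)} = \left(-129\right) \left(- \frac{1}{53}\right) = \frac{129}{53}$)
$r = \frac{48730}{53}$ ($r = \left(3557 + \left(12 + 2 \cdot 1 + 4 \cdot 2 + 2 \cdot 1\right) \left(-5\right) 22\right) + \frac{129}{53} = \left(3557 + \left(12 + 2 + 8 + 2\right) \left(-5\right) 22\right) + \frac{129}{53} = \left(3557 + 24 \left(-5\right) 22\right) + \frac{129}{53} = \left(3557 - 2640\right) + \frac{129}{53} = 917 + \frac{129}{53} = \frac{48730}{53} \approx 919.43$)
$r - 898 = \frac{48730}{53} - 898 = \frac{1136}{53}$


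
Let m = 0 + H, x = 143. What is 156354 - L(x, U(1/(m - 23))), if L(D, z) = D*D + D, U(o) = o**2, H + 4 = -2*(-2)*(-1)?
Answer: 135762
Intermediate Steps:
H = -8 (H = -4 - 2*(-2)*(-1) = -4 + 4*(-1) = -4 - 4 = -8)
m = -8 (m = 0 - 8 = -8)
L(D, z) = D + D**2 (L(D, z) = D**2 + D = D + D**2)
156354 - L(x, U(1/(m - 23))) = 156354 - 143*(1 + 143) = 156354 - 143*144 = 156354 - 1*20592 = 156354 - 20592 = 135762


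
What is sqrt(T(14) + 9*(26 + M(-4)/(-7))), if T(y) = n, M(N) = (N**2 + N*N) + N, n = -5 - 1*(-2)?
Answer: sqrt(195) ≈ 13.964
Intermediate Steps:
n = -3 (n = -5 + 2 = -3)
M(N) = N + 2*N**2 (M(N) = (N**2 + N**2) + N = 2*N**2 + N = N + 2*N**2)
T(y) = -3
sqrt(T(14) + 9*(26 + M(-4)/(-7))) = sqrt(-3 + 9*(26 - 4*(1 + 2*(-4))/(-7))) = sqrt(-3 + 9*(26 - 4*(1 - 8)*(-1/7))) = sqrt(-3 + 9*(26 - 4*(-7)*(-1/7))) = sqrt(-3 + 9*(26 + 28*(-1/7))) = sqrt(-3 + 9*(26 - 4)) = sqrt(-3 + 9*22) = sqrt(-3 + 198) = sqrt(195)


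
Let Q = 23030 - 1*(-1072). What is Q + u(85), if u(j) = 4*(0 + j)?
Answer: 24442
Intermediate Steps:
Q = 24102 (Q = 23030 + 1072 = 24102)
u(j) = 4*j
Q + u(85) = 24102 + 4*85 = 24102 + 340 = 24442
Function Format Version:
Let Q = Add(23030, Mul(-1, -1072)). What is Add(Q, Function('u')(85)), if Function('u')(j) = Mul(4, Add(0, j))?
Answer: 24442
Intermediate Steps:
Q = 24102 (Q = Add(23030, 1072) = 24102)
Function('u')(j) = Mul(4, j)
Add(Q, Function('u')(85)) = Add(24102, Mul(4, 85)) = Add(24102, 340) = 24442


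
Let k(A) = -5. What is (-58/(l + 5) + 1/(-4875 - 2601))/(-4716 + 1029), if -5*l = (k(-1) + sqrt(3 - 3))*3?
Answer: 27101/13782006 ≈ 0.0019664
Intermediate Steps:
l = 3 (l = -(-5 + sqrt(3 - 3))*3/5 = -(-5 + sqrt(0))*3/5 = -(-5 + 0)*3/5 = -(-1)*3 = -1/5*(-15) = 3)
(-58/(l + 5) + 1/(-4875 - 2601))/(-4716 + 1029) = (-58/(3 + 5) + 1/(-4875 - 2601))/(-4716 + 1029) = (-58/8 + 1/(-7476))/(-3687) = (-58*1/8 - 1/7476)*(-1/3687) = (-29/4 - 1/7476)*(-1/3687) = -27101/3738*(-1/3687) = 27101/13782006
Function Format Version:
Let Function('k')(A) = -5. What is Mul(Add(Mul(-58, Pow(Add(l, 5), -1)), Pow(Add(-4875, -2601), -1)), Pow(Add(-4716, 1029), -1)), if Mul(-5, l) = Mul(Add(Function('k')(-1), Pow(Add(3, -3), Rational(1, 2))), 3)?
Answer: Rational(27101, 13782006) ≈ 0.0019664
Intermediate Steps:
l = 3 (l = Mul(Rational(-1, 5), Mul(Add(-5, Pow(Add(3, -3), Rational(1, 2))), 3)) = Mul(Rational(-1, 5), Mul(Add(-5, Pow(0, Rational(1, 2))), 3)) = Mul(Rational(-1, 5), Mul(Add(-5, 0), 3)) = Mul(Rational(-1, 5), Mul(-5, 3)) = Mul(Rational(-1, 5), -15) = 3)
Mul(Add(Mul(-58, Pow(Add(l, 5), -1)), Pow(Add(-4875, -2601), -1)), Pow(Add(-4716, 1029), -1)) = Mul(Add(Mul(-58, Pow(Add(3, 5), -1)), Pow(Add(-4875, -2601), -1)), Pow(Add(-4716, 1029), -1)) = Mul(Add(Mul(-58, Pow(8, -1)), Pow(-7476, -1)), Pow(-3687, -1)) = Mul(Add(Mul(-58, Rational(1, 8)), Rational(-1, 7476)), Rational(-1, 3687)) = Mul(Add(Rational(-29, 4), Rational(-1, 7476)), Rational(-1, 3687)) = Mul(Rational(-27101, 3738), Rational(-1, 3687)) = Rational(27101, 13782006)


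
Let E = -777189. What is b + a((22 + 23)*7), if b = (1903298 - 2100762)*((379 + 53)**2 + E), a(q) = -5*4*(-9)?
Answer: 116615327340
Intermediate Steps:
a(q) = 180 (a(q) = -20*(-9) = 180)
b = 116615327160 (b = (1903298 - 2100762)*((379 + 53)**2 - 777189) = -197464*(432**2 - 777189) = -197464*(186624 - 777189) = -197464*(-590565) = 116615327160)
b + a((22 + 23)*7) = 116615327160 + 180 = 116615327340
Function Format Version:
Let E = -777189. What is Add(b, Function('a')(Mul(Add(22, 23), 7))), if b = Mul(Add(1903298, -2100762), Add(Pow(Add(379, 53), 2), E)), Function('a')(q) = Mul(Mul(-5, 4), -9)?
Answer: 116615327340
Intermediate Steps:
Function('a')(q) = 180 (Function('a')(q) = Mul(-20, -9) = 180)
b = 116615327160 (b = Mul(Add(1903298, -2100762), Add(Pow(Add(379, 53), 2), -777189)) = Mul(-197464, Add(Pow(432, 2), -777189)) = Mul(-197464, Add(186624, -777189)) = Mul(-197464, -590565) = 116615327160)
Add(b, Function('a')(Mul(Add(22, 23), 7))) = Add(116615327160, 180) = 116615327340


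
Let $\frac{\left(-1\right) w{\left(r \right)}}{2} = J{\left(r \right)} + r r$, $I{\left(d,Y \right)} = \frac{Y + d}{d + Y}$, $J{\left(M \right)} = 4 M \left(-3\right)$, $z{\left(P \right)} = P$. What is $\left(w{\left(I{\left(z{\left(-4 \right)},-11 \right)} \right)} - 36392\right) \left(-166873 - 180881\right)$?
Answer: $12647812980$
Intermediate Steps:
$J{\left(M \right)} = - 12 M$
$I{\left(d,Y \right)} = 1$ ($I{\left(d,Y \right)} = \frac{Y + d}{Y + d} = 1$)
$w{\left(r \right)} = - 2 r^{2} + 24 r$ ($w{\left(r \right)} = - 2 \left(- 12 r + r r\right) = - 2 \left(- 12 r + r^{2}\right) = - 2 \left(r^{2} - 12 r\right) = - 2 r^{2} + 24 r$)
$\left(w{\left(I{\left(z{\left(-4 \right)},-11 \right)} \right)} - 36392\right) \left(-166873 - 180881\right) = \left(2 \cdot 1 \left(12 - 1\right) - 36392\right) \left(-166873 - 180881\right) = \left(2 \cdot 1 \left(12 - 1\right) - 36392\right) \left(-347754\right) = \left(2 \cdot 1 \cdot 11 - 36392\right) \left(-347754\right) = \left(22 - 36392\right) \left(-347754\right) = \left(-36370\right) \left(-347754\right) = 12647812980$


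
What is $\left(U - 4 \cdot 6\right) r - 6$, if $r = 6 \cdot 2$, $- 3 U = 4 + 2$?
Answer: $-318$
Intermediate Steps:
$U = -2$ ($U = - \frac{4 + 2}{3} = \left(- \frac{1}{3}\right) 6 = -2$)
$r = 12$
$\left(U - 4 \cdot 6\right) r - 6 = \left(-2 - 4 \cdot 6\right) 12 - 6 = \left(-2 - 24\right) 12 - 6 = \left(-26\right) 12 - 6 = -312 - 6 = -318$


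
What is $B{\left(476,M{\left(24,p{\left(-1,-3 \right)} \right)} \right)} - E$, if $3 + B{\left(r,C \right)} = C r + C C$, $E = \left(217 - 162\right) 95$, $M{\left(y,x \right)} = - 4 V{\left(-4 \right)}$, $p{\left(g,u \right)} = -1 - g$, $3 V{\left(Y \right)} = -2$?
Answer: $- \frac{35564}{9} \approx -3951.6$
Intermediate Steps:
$V{\left(Y \right)} = - \frac{2}{3}$ ($V{\left(Y \right)} = \frac{1}{3} \left(-2\right) = - \frac{2}{3}$)
$M{\left(y,x \right)} = \frac{8}{3}$ ($M{\left(y,x \right)} = \left(-4\right) \left(- \frac{2}{3}\right) = \frac{8}{3}$)
$E = 5225$ ($E = 55 \cdot 95 = 5225$)
$B{\left(r,C \right)} = -3 + C^{2} + C r$ ($B{\left(r,C \right)} = -3 + \left(C r + C C\right) = -3 + \left(C r + C^{2}\right) = -3 + \left(C^{2} + C r\right) = -3 + C^{2} + C r$)
$B{\left(476,M{\left(24,p{\left(-1,-3 \right)} \right)} \right)} - E = \left(-3 + \left(\frac{8}{3}\right)^{2} + \frac{8}{3} \cdot 476\right) - 5225 = \left(-3 + \frac{64}{9} + \frac{3808}{3}\right) - 5225 = \frac{11461}{9} - 5225 = - \frac{35564}{9}$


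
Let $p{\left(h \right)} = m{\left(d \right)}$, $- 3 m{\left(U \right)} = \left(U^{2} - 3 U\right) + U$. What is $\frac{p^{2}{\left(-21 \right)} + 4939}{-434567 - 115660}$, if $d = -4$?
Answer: $- \frac{5003}{550227} \approx -0.0090926$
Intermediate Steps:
$m{\left(U \right)} = - \frac{U^{2}}{3} + \frac{2 U}{3}$ ($m{\left(U \right)} = - \frac{\left(U^{2} - 3 U\right) + U}{3} = - \frac{U^{2} - 2 U}{3} = - \frac{U^{2}}{3} + \frac{2 U}{3}$)
$p{\left(h \right)} = -8$ ($p{\left(h \right)} = \frac{1}{3} \left(-4\right) \left(2 - -4\right) = \frac{1}{3} \left(-4\right) \left(2 + 4\right) = \frac{1}{3} \left(-4\right) 6 = -8$)
$\frac{p^{2}{\left(-21 \right)} + 4939}{-434567 - 115660} = \frac{\left(-8\right)^{2} + 4939}{-434567 - 115660} = \frac{64 + 4939}{-550227} = 5003 \left(- \frac{1}{550227}\right) = - \frac{5003}{550227}$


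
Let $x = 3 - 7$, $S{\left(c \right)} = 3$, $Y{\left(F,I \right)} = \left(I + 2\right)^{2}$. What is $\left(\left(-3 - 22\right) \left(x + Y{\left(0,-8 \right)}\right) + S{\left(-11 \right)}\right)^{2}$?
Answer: $635209$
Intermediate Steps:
$Y{\left(F,I \right)} = \left(2 + I\right)^{2}$
$x = -4$ ($x = 3 - 7 = -4$)
$\left(\left(-3 - 22\right) \left(x + Y{\left(0,-8 \right)}\right) + S{\left(-11 \right)}\right)^{2} = \left(\left(-3 - 22\right) \left(-4 + \left(2 - 8\right)^{2}\right) + 3\right)^{2} = \left(- 25 \left(-4 + \left(-6\right)^{2}\right) + 3\right)^{2} = \left(- 25 \left(-4 + 36\right) + 3\right)^{2} = \left(\left(-25\right) 32 + 3\right)^{2} = \left(-800 + 3\right)^{2} = \left(-797\right)^{2} = 635209$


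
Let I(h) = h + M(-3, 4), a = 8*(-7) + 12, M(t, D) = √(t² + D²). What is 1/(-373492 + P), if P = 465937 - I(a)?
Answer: 1/92484 ≈ 1.0813e-5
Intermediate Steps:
M(t, D) = √(D² + t²)
a = -44 (a = -56 + 12 = -44)
I(h) = 5 + h (I(h) = h + √(4² + (-3)²) = h + √(16 + 9) = h + √25 = h + 5 = 5 + h)
P = 465976 (P = 465937 - (5 - 44) = 465937 - 1*(-39) = 465937 + 39 = 465976)
1/(-373492 + P) = 1/(-373492 + 465976) = 1/92484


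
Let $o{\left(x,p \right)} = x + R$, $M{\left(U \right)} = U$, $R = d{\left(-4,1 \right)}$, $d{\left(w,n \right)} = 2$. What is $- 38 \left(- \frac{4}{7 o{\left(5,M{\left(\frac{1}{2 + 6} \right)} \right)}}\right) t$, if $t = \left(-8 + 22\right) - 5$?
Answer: $\frac{1368}{49} \approx 27.918$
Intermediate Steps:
$R = 2$
$o{\left(x,p \right)} = 2 + x$ ($o{\left(x,p \right)} = x + 2 = 2 + x$)
$t = 9$ ($t = 14 - 5 = 9$)
$- 38 \left(- \frac{4}{7 o{\left(5,M{\left(\frac{1}{2 + 6} \right)} \right)}}\right) t = - 38 \left(- \frac{4}{7 \left(2 + 5\right)}\right) 9 = - 38 \left(- \frac{4}{7 \cdot 7}\right) 9 = - 38 \left(- \frac{4}{49}\right) 9 = - 38 \left(\left(-4\right) \frac{1}{49}\right) 9 = \left(-38\right) \left(- \frac{4}{49}\right) 9 = \frac{152}{49} \cdot 9 = \frac{1368}{49}$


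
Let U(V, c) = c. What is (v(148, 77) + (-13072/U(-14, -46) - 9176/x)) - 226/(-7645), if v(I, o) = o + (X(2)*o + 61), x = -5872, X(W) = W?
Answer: 74568168437/129062890 ≈ 577.77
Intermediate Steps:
v(I, o) = 61 + 3*o (v(I, o) = o + (2*o + 61) = o + (61 + 2*o) = 61 + 3*o)
(v(148, 77) + (-13072/U(-14, -46) - 9176/x)) - 226/(-7645) = ((61 + 3*77) + (-13072/(-46) - 9176/(-5872))) - 226/(-7645) = ((61 + 231) + (-13072*(-1/46) - 9176*(-1/5872))) - 226*(-1/7645) = (292 + (6536/23 + 1147/734)) + 226/7645 = (292 + 4823805/16882) + 226/7645 = 9753349/16882 + 226/7645 = 74568168437/129062890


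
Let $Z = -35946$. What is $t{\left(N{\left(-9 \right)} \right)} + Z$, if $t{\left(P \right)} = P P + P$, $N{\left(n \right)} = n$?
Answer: $-35874$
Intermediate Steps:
$t{\left(P \right)} = P + P^{2}$ ($t{\left(P \right)} = P^{2} + P = P + P^{2}$)
$t{\left(N{\left(-9 \right)} \right)} + Z = - 9 \left(1 - 9\right) - 35946 = \left(-9\right) \left(-8\right) - 35946 = 72 - 35946 = -35874$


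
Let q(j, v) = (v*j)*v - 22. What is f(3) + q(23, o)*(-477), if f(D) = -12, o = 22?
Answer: -5299482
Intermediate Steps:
q(j, v) = -22 + j*v**2 (q(j, v) = (j*v)*v - 22 = j*v**2 - 22 = -22 + j*v**2)
f(3) + q(23, o)*(-477) = -12 + (-22 + 23*22**2)*(-477) = -12 + (-22 + 23*484)*(-477) = -12 + (-22 + 11132)*(-477) = -12 + 11110*(-477) = -12 - 5299470 = -5299482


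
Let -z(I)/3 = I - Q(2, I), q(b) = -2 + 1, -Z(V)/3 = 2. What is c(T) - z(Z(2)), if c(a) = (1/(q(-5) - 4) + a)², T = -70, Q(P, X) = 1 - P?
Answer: 122826/25 ≈ 4913.0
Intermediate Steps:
Z(V) = -6 (Z(V) = -3*2 = -6)
q(b) = -1
z(I) = -3 - 3*I (z(I) = -3*(I - (1 - 1*2)) = -3*(I - (1 - 2)) = -3*(I - 1*(-1)) = -3*(I + 1) = -3*(1 + I) = -3 - 3*I)
c(a) = (-⅕ + a)² (c(a) = (1/(-1 - 4) + a)² = (1/(-5) + a)² = (-⅕ + a)²)
c(T) - z(Z(2)) = (1 - 5*(-70))²/25 - (-3 - 3*(-6)) = (1 + 350)²/25 - (-3 + 18) = (1/25)*351² - 1*15 = (1/25)*123201 - 15 = 123201/25 - 15 = 122826/25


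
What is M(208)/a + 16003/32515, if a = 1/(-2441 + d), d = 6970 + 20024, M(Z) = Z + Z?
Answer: 332109786723/32515 ≈ 1.0214e+7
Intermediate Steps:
M(Z) = 2*Z
d = 26994
a = 1/24553 (a = 1/(-2441 + 26994) = 1/24553 ≈ 4.0728e-5)
M(208)/a + 16003/32515 = (2*208)/(1/24553) + 16003/32515 = 416*24553 + 16003*(1/32515) = 10214048 + 16003/32515 = 332109786723/32515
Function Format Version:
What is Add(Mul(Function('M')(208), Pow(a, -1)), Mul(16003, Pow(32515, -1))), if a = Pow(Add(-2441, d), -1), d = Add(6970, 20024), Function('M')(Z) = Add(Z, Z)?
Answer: Rational(332109786723, 32515) ≈ 1.0214e+7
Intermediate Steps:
Function('M')(Z) = Mul(2, Z)
d = 26994
a = Rational(1, 24553) (a = Pow(Add(-2441, 26994), -1) = Pow(24553, -1) = Rational(1, 24553) ≈ 4.0728e-5)
Add(Mul(Function('M')(208), Pow(a, -1)), Mul(16003, Pow(32515, -1))) = Add(Mul(Mul(2, 208), Pow(Rational(1, 24553), -1)), Mul(16003, Pow(32515, -1))) = Add(Mul(416, 24553), Mul(16003, Rational(1, 32515))) = Add(10214048, Rational(16003, 32515)) = Rational(332109786723, 32515)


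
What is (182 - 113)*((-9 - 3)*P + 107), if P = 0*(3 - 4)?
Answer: 7383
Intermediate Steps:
P = 0 (P = 0*(-1) = 0)
(182 - 113)*((-9 - 3)*P + 107) = (182 - 113)*((-9 - 3)*0 + 107) = 69*(-12*0 + 107) = 69*(0 + 107) = 69*107 = 7383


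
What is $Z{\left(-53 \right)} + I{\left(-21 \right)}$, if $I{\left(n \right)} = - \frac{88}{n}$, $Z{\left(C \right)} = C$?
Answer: $- \frac{1025}{21} \approx -48.81$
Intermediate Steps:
$Z{\left(-53 \right)} + I{\left(-21 \right)} = -53 - \frac{88}{-21} = -53 - - \frac{88}{21} = -53 + \frac{88}{21} = - \frac{1025}{21}$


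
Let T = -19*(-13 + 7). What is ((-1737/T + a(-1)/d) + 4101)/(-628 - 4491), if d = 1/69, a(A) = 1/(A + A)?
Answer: -76974/97261 ≈ -0.79142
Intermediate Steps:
a(A) = 1/(2*A)
d = 1/69 ≈ 0.014493
T = 114 (T = -19*(-6) = 114)
((-1737/T + a(-1)/d) + 4101)/(-628 - 4491) = ((-1737/114 + ((½)/(-1))/(1/69)) + 4101)/(-628 - 4491) = ((-1737*1/114 + ((½)*(-1))*69) + 4101)/(-5119) = ((-579/38 - ½*69) + 4101)*(-1/5119) = ((-579/38 - 69/2) + 4101)*(-1/5119) = (-945/19 + 4101)*(-1/5119) = (76974/19)*(-1/5119) = -76974/97261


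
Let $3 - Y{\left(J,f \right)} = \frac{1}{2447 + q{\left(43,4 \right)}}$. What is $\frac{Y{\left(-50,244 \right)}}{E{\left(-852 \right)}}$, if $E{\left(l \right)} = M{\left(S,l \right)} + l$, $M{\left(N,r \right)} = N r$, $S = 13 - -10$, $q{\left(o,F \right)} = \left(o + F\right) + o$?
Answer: $- \frac{3805}{25938288} \approx -0.00014669$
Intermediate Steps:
$q{\left(o,F \right)} = F + 2 o$ ($q{\left(o,F \right)} = \left(F + o\right) + o = F + 2 o$)
$Y{\left(J,f \right)} = \frac{7610}{2537}$ ($Y{\left(J,f \right)} = 3 - \frac{1}{2447 + \left(4 + 2 \cdot 43\right)} = 3 - \frac{1}{2447 + \left(4 + 86\right)} = 3 - \frac{1}{2447 + 90} = 3 - \frac{1}{2537} = \frac{7610}{2537}$)
$S = 23$ ($S = 13 + 10 = 23$)
$E{\left(l \right)} = 24 l$ ($E{\left(l \right)} = 23 l + l = 24 l$)
$\frac{Y{\left(-50,244 \right)}}{E{\left(-852 \right)}} = \frac{7610}{2537 \cdot 24 \left(-852\right)} = \frac{7610}{2537 \left(-20448\right)} = \frac{7610}{2537} \left(- \frac{1}{20448}\right) = - \frac{3805}{25938288}$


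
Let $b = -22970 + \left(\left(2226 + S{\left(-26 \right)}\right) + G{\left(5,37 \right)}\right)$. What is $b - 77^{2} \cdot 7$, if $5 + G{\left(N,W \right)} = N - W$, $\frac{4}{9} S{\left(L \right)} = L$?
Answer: $- \frac{124685}{2} \approx -62343.0$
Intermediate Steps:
$S{\left(L \right)} = \frac{9 L}{4}$
$G{\left(N,W \right)} = -5 + N - W$ ($G{\left(N,W \right)} = -5 + \left(N - W\right) = -5 + N - W$)
$b = - \frac{41679}{2}$ ($b = -22970 + \left(\left(2226 + \frac{9}{4} \left(-26\right)\right) - 37\right) = -22970 + \left(\left(2226 - \frac{117}{2}\right) - 37\right) = -22970 + \left(\frac{4335}{2} - 37\right) = -22970 + \frac{4261}{2} = - \frac{41679}{2} \approx -20840.0$)
$b - 77^{2} \cdot 7 = - \frac{41679}{2} - 77^{2} \cdot 7 = - \frac{41679}{2} - 5929 \cdot 7 = - \frac{41679}{2} - 41503 = - \frac{124685}{2}$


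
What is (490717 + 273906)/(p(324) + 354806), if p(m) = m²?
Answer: 764623/459782 ≈ 1.6630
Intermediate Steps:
(490717 + 273906)/(p(324) + 354806) = (490717 + 273906)/(324² + 354806) = 764623/(104976 + 354806) = 764623/459782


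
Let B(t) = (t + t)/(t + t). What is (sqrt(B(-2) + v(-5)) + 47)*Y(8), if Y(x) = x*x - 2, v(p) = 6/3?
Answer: 2914 + 62*sqrt(3) ≈ 3021.4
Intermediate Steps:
v(p) = 2 (v(p) = 6*(1/3) = 2)
B(t) = 1 (B(t) = (2*t)/((2*t)) = (2*t)*(1/(2*t)) = 1)
Y(x) = -2 + x**2 (Y(x) = x**2 - 2 = -2 + x**2)
(sqrt(B(-2) + v(-5)) + 47)*Y(8) = (sqrt(1 + 2) + 47)*(-2 + 8**2) = (sqrt(3) + 47)*(-2 + 64) = (47 + sqrt(3))*62 = 2914 + 62*sqrt(3)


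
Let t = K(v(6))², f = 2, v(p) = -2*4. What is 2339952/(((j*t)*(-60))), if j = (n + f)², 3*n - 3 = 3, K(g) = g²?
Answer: -48749/81920 ≈ -0.59508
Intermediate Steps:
v(p) = -8
t = 4096 (t = ((-8)²)² = 64² = 4096)
n = 2 (n = 1 + (⅓)*3 = 1 + 1 = 2)
j = 16 (j = (2 + 2)² = 4² = 16)
2339952/(((j*t)*(-60))) = 2339952/(((16*4096)*(-60))) = 2339952/((65536*(-60))) = 2339952/(-3932160) = 2339952*(-1/3932160) = -48749/81920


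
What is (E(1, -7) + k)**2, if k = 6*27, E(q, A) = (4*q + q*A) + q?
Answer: 25600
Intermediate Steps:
E(q, A) = 5*q + A*q (E(q, A) = (4*q + A*q) + q = 5*q + A*q)
k = 162
(E(1, -7) + k)**2 = (1*(5 - 7) + 162)**2 = (1*(-2) + 162)**2 = (-2 + 162)**2 = 160**2 = 25600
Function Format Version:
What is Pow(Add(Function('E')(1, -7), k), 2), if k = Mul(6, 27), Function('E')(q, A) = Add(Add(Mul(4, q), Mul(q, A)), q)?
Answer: 25600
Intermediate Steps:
Function('E')(q, A) = Add(Mul(5, q), Mul(A, q)) (Function('E')(q, A) = Add(Add(Mul(4, q), Mul(A, q)), q) = Add(Mul(5, q), Mul(A, q)))
k = 162
Pow(Add(Function('E')(1, -7), k), 2) = Pow(Add(Mul(1, Add(5, -7)), 162), 2) = Pow(Add(Mul(1, -2), 162), 2) = Pow(Add(-2, 162), 2) = Pow(160, 2) = 25600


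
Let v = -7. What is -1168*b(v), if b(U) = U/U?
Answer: -1168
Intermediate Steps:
b(U) = 1
-1168*b(v) = -1168*1 = -1168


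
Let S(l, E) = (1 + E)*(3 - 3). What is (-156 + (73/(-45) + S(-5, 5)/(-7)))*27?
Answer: -21279/5 ≈ -4255.8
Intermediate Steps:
S(l, E) = 0 (S(l, E) = (1 + E)*0 = 0)
(-156 + (73/(-45) + S(-5, 5)/(-7)))*27 = (-156 + (73/(-45) + 0/(-7)))*27 = (-156 + (73*(-1/45) + 0*(-⅐)))*27 = (-156 + (-73/45 + 0))*27 = (-156 - 73/45)*27 = -7093/45*27 = -21279/5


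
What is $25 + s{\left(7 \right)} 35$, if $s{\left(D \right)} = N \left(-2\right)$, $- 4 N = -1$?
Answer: $\frac{15}{2} \approx 7.5$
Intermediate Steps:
$N = \frac{1}{4}$ ($N = \left(- \frac{1}{4}\right) \left(-1\right) = \frac{1}{4} \approx 0.25$)
$s{\left(D \right)} = - \frac{1}{2}$ ($s{\left(D \right)} = \frac{1}{4} \left(-2\right) = - \frac{1}{2}$)
$25 + s{\left(7 \right)} 35 = 25 - \frac{35}{2} = \frac{15}{2}$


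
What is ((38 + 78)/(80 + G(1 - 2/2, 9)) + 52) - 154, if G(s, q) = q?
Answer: -8962/89 ≈ -100.70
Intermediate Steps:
((38 + 78)/(80 + G(1 - 2/2, 9)) + 52) - 154 = ((38 + 78)/(80 + 9) + 52) - 154 = (116/89 + 52) - 154 = 4744/89 - 154 = -8962/89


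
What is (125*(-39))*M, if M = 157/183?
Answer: -255125/61 ≈ -4182.4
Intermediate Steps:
M = 157/183 (M = 157*(1/183) = 157/183 ≈ 0.85792)
(125*(-39))*M = (125*(-39))*(157/183) = -4875*157/183 = -255125/61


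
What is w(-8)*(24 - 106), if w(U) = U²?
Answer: -5248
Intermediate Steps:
w(-8)*(24 - 106) = (-8)²*(24 - 106) = 64*(-82) = -5248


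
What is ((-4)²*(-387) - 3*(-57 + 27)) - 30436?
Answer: -36538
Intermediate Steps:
((-4)²*(-387) - 3*(-57 + 27)) - 30436 = (16*(-387) - 3*(-30)) - 30436 = (-6192 + 90) - 30436 = -6102 - 30436 = -36538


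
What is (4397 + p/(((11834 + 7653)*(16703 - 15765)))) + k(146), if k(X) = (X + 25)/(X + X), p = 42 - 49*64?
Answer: 128965508171/29326436 ≈ 4397.6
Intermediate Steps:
p = -3094 (p = 42 - 3136 = -3094)
k(X) = (25 + X)/(2*X) (k(X) = (25 + X)/((2*X)) = (25 + X)*(1/(2*X)) = (25 + X)/(2*X))
(4397 + p/(((11834 + 7653)*(16703 - 15765)))) + k(146) = (4397 - 3094*1/((11834 + 7653)*(16703 - 15765))) + (½)*(25 + 146)/146 = (4397 - 3094/(19487*938)) + (½)*(1/146)*171 = (4397 - 3094/18278806) + 171/292 = (4397 - 3094*1/18278806) + 171/292 = (4397 - 17/100433) + 171/292 = 441603884/100433 + 171/292 = 128965508171/29326436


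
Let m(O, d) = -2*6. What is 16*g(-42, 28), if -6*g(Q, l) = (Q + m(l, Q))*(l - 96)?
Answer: -9792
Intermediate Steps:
m(O, d) = -12
g(Q, l) = -(-96 + l)*(-12 + Q)/6 (g(Q, l) = -(Q - 12)*(l - 96)/6 = -(-12 + Q)*(-96 + l)/6 = -(-96 + l)*(-12 + Q)/6)
16*g(-42, 28) = 16*(-192 + 2*28 + 16*(-42) - 1/6*(-42)*28) = 16*(-192 + 56 - 672 + 196) = 16*(-612) = -9792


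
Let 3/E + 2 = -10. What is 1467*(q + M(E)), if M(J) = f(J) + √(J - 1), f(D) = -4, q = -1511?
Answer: -2222505 + 1467*I*√5/2 ≈ -2.2225e+6 + 1640.2*I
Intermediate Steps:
E = -¼ (E = 3/(-2 - 10) = 3/(-12) = 3*(-1/12) = -¼ ≈ -0.25000)
M(J) = -4 + √(-1 + J) (M(J) = -4 + √(J - 1) = -4 + √(-1 + J))
1467*(q + M(E)) = 1467*(-1511 + (-4 + √(-1 - ¼))) = 1467*(-1511 + (-4 + √(-5/4))) = 1467*(-1511 + (-4 + I*√5/2)) = 1467*(-1515 + I*√5/2) = -2222505 + 1467*I*√5/2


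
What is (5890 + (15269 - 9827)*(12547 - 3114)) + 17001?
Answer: 51357277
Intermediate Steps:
(5890 + (15269 - 9827)*(12547 - 3114)) + 17001 = (5890 + 5442*9433) + 17001 = (5890 + 51334386) + 17001 = 51340276 + 17001 = 51357277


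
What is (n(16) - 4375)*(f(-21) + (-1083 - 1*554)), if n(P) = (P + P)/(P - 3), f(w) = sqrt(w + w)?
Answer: 93051991/13 - 56843*I*sqrt(42)/13 ≈ 7.1578e+6 - 28337.0*I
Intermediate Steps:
f(w) = sqrt(2)*sqrt(w) (f(w) = sqrt(2*w) = sqrt(2)*sqrt(w))
n(P) = 2*P/(-3 + P) (n(P) = (2*P)/(-3 + P) = 2*P/(-3 + P))
(n(16) - 4375)*(f(-21) + (-1083 - 1*554)) = (2*16/(-3 + 16) - 4375)*(sqrt(2)*sqrt(-21) + (-1083 - 1*554)) = (2*16/13 - 4375)*(sqrt(2)*(I*sqrt(21)) + (-1083 - 554)) = (2*16*(1/13) - 4375)*(I*sqrt(42) - 1637) = (32/13 - 4375)*(-1637 + I*sqrt(42)) = -56843*(-1637 + I*sqrt(42))/13 = 93051991/13 - 56843*I*sqrt(42)/13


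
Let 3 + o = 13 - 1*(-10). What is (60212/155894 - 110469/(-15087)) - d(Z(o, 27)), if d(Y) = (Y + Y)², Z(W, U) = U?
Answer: -1140037124653/391995463 ≈ -2908.3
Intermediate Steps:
o = 20 (o = -3 + (13 - 1*(-10)) = -3 + (13 + 10) = -3 + 23 = 20)
d(Y) = 4*Y² (d(Y) = (2*Y)² = 4*Y²)
(60212/155894 - 110469/(-15087)) - d(Z(o, 27)) = (60212/155894 - 110469/(-15087)) - 4*27² = (60212*(1/155894) - 110469*(-1/15087)) - 4*729 = (30106/77947 + 36823/5029) - 1*2916 = 3021645455/391995463 - 2916 = -1140037124653/391995463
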